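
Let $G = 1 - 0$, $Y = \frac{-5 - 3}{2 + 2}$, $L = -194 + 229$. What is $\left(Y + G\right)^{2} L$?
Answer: $35$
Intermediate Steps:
$L = 35$
$Y = -2$ ($Y = - \frac{8}{4} = \left(-8\right) \frac{1}{4} = -2$)
$G = 1$ ($G = 1 + 0 = 1$)
$\left(Y + G\right)^{2} L = \left(-2 + 1\right)^{2} \cdot 35 = \left(-1\right)^{2} \cdot 35 = 1 \cdot 35 = 35$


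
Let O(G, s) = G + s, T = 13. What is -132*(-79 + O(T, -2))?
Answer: 8976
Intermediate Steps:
-132*(-79 + O(T, -2)) = -132*(-79 + (13 - 2)) = -132*(-79 + 11) = -132*(-68) = 8976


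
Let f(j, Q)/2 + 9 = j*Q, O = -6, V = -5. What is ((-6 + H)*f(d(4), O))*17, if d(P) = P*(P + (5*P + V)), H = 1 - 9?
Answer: 221340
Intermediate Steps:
H = -8
d(P) = P*(-5 + 6*P) (d(P) = P*(P + (5*P - 5)) = P*(P + (-5 + 5*P)) = P*(-5 + 6*P))
f(j, Q) = -18 + 2*Q*j (f(j, Q) = -18 + 2*(j*Q) = -18 + 2*(Q*j) = -18 + 2*Q*j)
((-6 + H)*f(d(4), O))*17 = ((-6 - 8)*(-18 + 2*(-6)*(4*(-5 + 6*4))))*17 = -14*(-18 + 2*(-6)*(4*(-5 + 24)))*17 = -14*(-18 + 2*(-6)*(4*19))*17 = -14*(-18 + 2*(-6)*76)*17 = -14*(-18 - 912)*17 = -14*(-930)*17 = 13020*17 = 221340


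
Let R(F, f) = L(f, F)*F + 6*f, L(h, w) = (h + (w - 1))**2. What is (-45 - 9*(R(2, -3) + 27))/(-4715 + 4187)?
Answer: 3/8 ≈ 0.37500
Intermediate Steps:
L(h, w) = (-1 + h + w)**2 (L(h, w) = (h + (-1 + w))**2 = (-1 + h + w)**2)
R(F, f) = 6*f + F*(-1 + F + f)**2 (R(F, f) = (-1 + f + F)**2*F + 6*f = (-1 + F + f)**2*F + 6*f = F*(-1 + F + f)**2 + 6*f = 6*f + F*(-1 + F + f)**2)
(-45 - 9*(R(2, -3) + 27))/(-4715 + 4187) = (-45 - 9*((6*(-3) + 2*(-1 + 2 - 3)**2) + 27))/(-4715 + 4187) = (-45 - 9*((-18 + 2*(-2)**2) + 27))/(-528) = (-45 - 9*((-18 + 2*4) + 27))*(-1/528) = (-45 - 9*((-18 + 8) + 27))*(-1/528) = (-45 - 9*(-10 + 27))*(-1/528) = (-45 - 9*17)*(-1/528) = (-45 - 153)*(-1/528) = -198*(-1/528) = 3/8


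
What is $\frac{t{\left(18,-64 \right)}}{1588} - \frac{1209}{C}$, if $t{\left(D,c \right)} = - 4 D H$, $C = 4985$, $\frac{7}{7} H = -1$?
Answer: $- \frac{390243}{1979045} \approx -0.19719$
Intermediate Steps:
$H = -1$
$t{\left(D,c \right)} = 4 D$ ($t{\left(D,c \right)} = - 4 D \left(-1\right) = 4 D$)
$\frac{t{\left(18,-64 \right)}}{1588} - \frac{1209}{C} = \frac{4 \cdot 18}{1588} - \frac{1209}{4985} = 72 \cdot \frac{1}{1588} - \frac{1209}{4985} = \frac{18}{397} - \frac{1209}{4985} = - \frac{390243}{1979045}$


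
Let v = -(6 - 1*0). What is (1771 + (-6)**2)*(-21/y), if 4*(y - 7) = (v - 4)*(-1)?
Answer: -75894/19 ≈ -3994.4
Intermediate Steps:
v = -6 (v = -(6 + 0) = -1*6 = -6)
y = 19/2 (y = 7 + ((-6 - 4)*(-1))/4 = 7 + (-10*(-1))/4 = 7 + (1/4)*10 = 7 + 5/2 = 19/2 ≈ 9.5000)
(1771 + (-6)**2)*(-21/y) = (1771 + (-6)**2)*(-21/19/2) = (1771 + 36)*(-21*2/19) = 1807*(-42/19) = -75894/19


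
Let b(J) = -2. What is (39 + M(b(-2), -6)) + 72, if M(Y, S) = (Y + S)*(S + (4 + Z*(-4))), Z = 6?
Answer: 319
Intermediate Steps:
M(Y, S) = (-20 + S)*(S + Y) (M(Y, S) = (Y + S)*(S + (4 + 6*(-4))) = (S + Y)*(S + (4 - 24)) = (S + Y)*(S - 20) = (S + Y)*(-20 + S) = (-20 + S)*(S + Y))
(39 + M(b(-2), -6)) + 72 = (39 + ((-6)**2 - 20*(-6) - 20*(-2) - 6*(-2))) + 72 = (39 + (36 + 120 + 40 + 12)) + 72 = (39 + 208) + 72 = 247 + 72 = 319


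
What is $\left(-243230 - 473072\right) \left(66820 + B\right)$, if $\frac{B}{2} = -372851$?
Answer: $486284534364$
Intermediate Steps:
$B = -745702$ ($B = 2 \left(-372851\right) = -745702$)
$\left(-243230 - 473072\right) \left(66820 + B\right) = \left(-243230 - 473072\right) \left(66820 - 745702\right) = \left(-716302\right) \left(-678882\right) = 486284534364$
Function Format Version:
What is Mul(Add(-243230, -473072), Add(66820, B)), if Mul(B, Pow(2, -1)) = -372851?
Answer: 486284534364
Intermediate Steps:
B = -745702 (B = Mul(2, -372851) = -745702)
Mul(Add(-243230, -473072), Add(66820, B)) = Mul(Add(-243230, -473072), Add(66820, -745702)) = Mul(-716302, -678882) = 486284534364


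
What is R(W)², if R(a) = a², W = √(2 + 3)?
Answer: 25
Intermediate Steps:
W = √5 ≈ 2.2361
R(W)² = ((√5)²)² = 5² = 25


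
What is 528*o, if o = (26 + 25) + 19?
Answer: 36960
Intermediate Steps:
o = 70 (o = 51 + 19 = 70)
528*o = 528*70 = 36960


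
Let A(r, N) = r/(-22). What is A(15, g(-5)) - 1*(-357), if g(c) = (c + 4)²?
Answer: 7839/22 ≈ 356.32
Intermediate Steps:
g(c) = (4 + c)²
A(r, N) = -r/22 (A(r, N) = r*(-1/22) = -r/22)
A(15, g(-5)) - 1*(-357) = -1/22*15 - 1*(-357) = -15/22 + 357 = 7839/22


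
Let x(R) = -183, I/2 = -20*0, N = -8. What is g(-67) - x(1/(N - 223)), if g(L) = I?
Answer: 183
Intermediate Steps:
I = 0 (I = 2*(-20*0) = 2*0 = 0)
g(L) = 0
g(-67) - x(1/(N - 223)) = 0 - 1*(-183) = 0 + 183 = 183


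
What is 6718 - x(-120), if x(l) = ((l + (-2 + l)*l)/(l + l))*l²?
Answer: 877918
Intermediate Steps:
x(l) = l*(l + l*(-2 + l))/2 (x(l) = ((l + l*(-2 + l))/((2*l)))*l² = ((l + l*(-2 + l))*(1/(2*l)))*l² = ((l + l*(-2 + l))/(2*l))*l² = l*(l + l*(-2 + l))/2)
6718 - x(-120) = 6718 - (-120)²*(-1 - 120)/2 = 6718 - 14400*(-121)/2 = 6718 - 1*(-871200) = 6718 + 871200 = 877918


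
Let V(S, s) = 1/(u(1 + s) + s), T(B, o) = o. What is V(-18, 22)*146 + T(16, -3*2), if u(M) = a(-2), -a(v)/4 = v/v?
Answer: 19/9 ≈ 2.1111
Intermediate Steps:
a(v) = -4 (a(v) = -4*v/v = -4*1 = -4)
u(M) = -4
V(S, s) = 1/(-4 + s)
V(-18, 22)*146 + T(16, -3*2) = 146/(-4 + 22) - 3*2 = 146/18 - 6 = (1/18)*146 - 6 = 73/9 - 6 = 19/9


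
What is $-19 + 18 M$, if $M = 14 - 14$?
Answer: $-19$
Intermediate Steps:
$M = 0$ ($M = 14 - 14 = 0$)
$-19 + 18 M = -19 + 18 \cdot 0 = -19 + 0 = -19$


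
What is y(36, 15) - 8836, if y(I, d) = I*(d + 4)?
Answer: -8152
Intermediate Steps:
y(I, d) = I*(4 + d)
y(36, 15) - 8836 = 36*(4 + 15) - 8836 = 36*19 - 8836 = 684 - 8836 = -8152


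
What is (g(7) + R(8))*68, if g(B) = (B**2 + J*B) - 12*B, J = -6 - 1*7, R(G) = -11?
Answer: -9316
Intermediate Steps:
J = -13 (J = -6 - 7 = -13)
g(B) = B**2 - 25*B (g(B) = (B**2 - 13*B) - 12*B = B**2 - 25*B)
(g(7) + R(8))*68 = (7*(-25 + 7) - 11)*68 = (7*(-18) - 11)*68 = (-126 - 11)*68 = -137*68 = -9316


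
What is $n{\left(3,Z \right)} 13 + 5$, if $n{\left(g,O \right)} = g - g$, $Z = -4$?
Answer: $5$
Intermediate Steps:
$n{\left(g,O \right)} = 0$
$n{\left(3,Z \right)} 13 + 5 = 0 \cdot 13 + 5 = 0 + 5 = 5$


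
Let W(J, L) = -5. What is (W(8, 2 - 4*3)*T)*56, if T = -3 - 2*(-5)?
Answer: -1960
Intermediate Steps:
T = 7 (T = -3 + 10 = 7)
(W(8, 2 - 4*3)*T)*56 = -5*7*56 = -35*56 = -1960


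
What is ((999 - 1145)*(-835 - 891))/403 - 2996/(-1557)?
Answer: 393565160/627471 ≈ 627.22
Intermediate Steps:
((999 - 1145)*(-835 - 891))/403 - 2996/(-1557) = -146*(-1726)*(1/403) - 2996*(-1/1557) = 251996*(1/403) + 2996/1557 = 251996/403 + 2996/1557 = 393565160/627471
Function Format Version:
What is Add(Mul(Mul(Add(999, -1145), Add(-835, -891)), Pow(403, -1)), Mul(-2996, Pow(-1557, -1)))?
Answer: Rational(393565160, 627471) ≈ 627.22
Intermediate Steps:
Add(Mul(Mul(Add(999, -1145), Add(-835, -891)), Pow(403, -1)), Mul(-2996, Pow(-1557, -1))) = Add(Mul(Mul(-146, -1726), Rational(1, 403)), Mul(-2996, Rational(-1, 1557))) = Add(Mul(251996, Rational(1, 403)), Rational(2996, 1557)) = Add(Rational(251996, 403), Rational(2996, 1557)) = Rational(393565160, 627471)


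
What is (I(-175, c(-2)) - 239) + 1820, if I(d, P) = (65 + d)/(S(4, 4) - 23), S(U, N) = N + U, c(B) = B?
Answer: 4765/3 ≈ 1588.3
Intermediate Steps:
I(d, P) = -13/3 - d/15 (I(d, P) = (65 + d)/((4 + 4) - 23) = (65 + d)/(8 - 23) = (65 + d)/(-15) = (65 + d)*(-1/15) = -13/3 - d/15)
(I(-175, c(-2)) - 239) + 1820 = ((-13/3 - 1/15*(-175)) - 239) + 1820 = ((-13/3 + 35/3) - 239) + 1820 = (22/3 - 239) + 1820 = -695/3 + 1820 = 4765/3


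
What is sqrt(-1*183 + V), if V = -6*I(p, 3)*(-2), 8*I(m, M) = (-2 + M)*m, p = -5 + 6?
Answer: 11*I*sqrt(6)/2 ≈ 13.472*I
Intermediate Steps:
p = 1
I(m, M) = m*(-2 + M)/8 (I(m, M) = ((-2 + M)*m)/8 = (m*(-2 + M))/8 = m*(-2 + M)/8)
V = 3/2 (V = -3*(-2 + 3)/4*(-2) = -3/4*(-2) = 3/2 ≈ 1.5000)
sqrt(-1*183 + V) = sqrt(-1*183 + 3/2) = sqrt(-183 + 3/2) = sqrt(-363/2) = 11*I*sqrt(6)/2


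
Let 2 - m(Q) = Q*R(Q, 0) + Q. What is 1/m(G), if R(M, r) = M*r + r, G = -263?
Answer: 1/265 ≈ 0.0037736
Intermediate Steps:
R(M, r) = r + M*r
m(Q) = 2 - Q (m(Q) = 2 - (Q*(0*(1 + Q)) + Q) = 2 - (Q*0 + Q) = 2 - (0 + Q) = 2 - Q)
1/m(G) = 1/(2 - 1*(-263)) = 1/(2 + 263) = 1/265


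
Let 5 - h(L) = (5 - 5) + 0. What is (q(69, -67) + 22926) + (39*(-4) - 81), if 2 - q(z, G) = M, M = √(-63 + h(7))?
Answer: 22691 - I*√58 ≈ 22691.0 - 7.6158*I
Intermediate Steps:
h(L) = 5 (h(L) = 5 - ((5 - 5) + 0) = 5 - (0 + 0) = 5 - 1*0 = 5 + 0 = 5)
M = I*√58 (M = √(-63 + 5) = √(-58) = I*√58 ≈ 7.6158*I)
q(z, G) = 2 - I*√58
(q(69, -67) + 22926) + (39*(-4) - 81) = ((2 - I*√58) + 22926) + (39*(-4) - 81) = (22928 - I*√58) + (-156 - 81) = (22928 - I*√58) - 237 = 22691 - I*√58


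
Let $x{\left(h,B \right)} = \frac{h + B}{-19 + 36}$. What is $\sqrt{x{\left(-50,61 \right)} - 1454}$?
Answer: $\frac{i \sqrt{420019}}{17} \approx 38.123 i$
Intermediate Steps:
$x{\left(h,B \right)} = \frac{B}{17} + \frac{h}{17}$ ($x{\left(h,B \right)} = \frac{B + h}{17} = \left(B + h\right) \frac{1}{17} = \frac{B}{17} + \frac{h}{17}$)
$\sqrt{x{\left(-50,61 \right)} - 1454} = \sqrt{\left(\frac{1}{17} \cdot 61 + \frac{1}{17} \left(-50\right)\right) - 1454} = \sqrt{\left(\frac{61}{17} - \frac{50}{17}\right) - 1454} = \sqrt{\frac{11}{17} - 1454} = \sqrt{- \frac{24707}{17}} = \frac{i \sqrt{420019}}{17}$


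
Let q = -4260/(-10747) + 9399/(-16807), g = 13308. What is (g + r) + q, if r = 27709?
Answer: 7408659197860/180624829 ≈ 41017.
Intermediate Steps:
q = -29413233/180624829 (q = -4260*(-1/10747) + 9399*(-1/16807) = 4260/10747 - 9399/16807 = -29413233/180624829 ≈ -0.16284)
(g + r) + q = (13308 + 27709) - 29413233/180624829 = 41017 - 29413233/180624829 = 7408659197860/180624829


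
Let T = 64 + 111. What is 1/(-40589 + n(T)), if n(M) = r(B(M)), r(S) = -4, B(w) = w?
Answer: -1/40593 ≈ -2.4635e-5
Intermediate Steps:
T = 175
n(M) = -4
1/(-40589 + n(T)) = 1/(-40589 - 4) = 1/(-40593) = -1/40593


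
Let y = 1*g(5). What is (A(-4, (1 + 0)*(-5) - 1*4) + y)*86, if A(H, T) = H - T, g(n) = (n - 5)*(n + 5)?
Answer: 430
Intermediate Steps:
g(n) = (-5 + n)*(5 + n)
y = 0 (y = 1*(-25 + 5**2) = 1*(-25 + 25) = 1*0 = 0)
(A(-4, (1 + 0)*(-5) - 1*4) + y)*86 = ((-4 - ((1 + 0)*(-5) - 1*4)) + 0)*86 = ((-4 - (1*(-5) - 4)) + 0)*86 = ((-4 - (-5 - 4)) + 0)*86 = ((-4 - 1*(-9)) + 0)*86 = ((-4 + 9) + 0)*86 = (5 + 0)*86 = 5*86 = 430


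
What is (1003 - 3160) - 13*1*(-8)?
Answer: -2053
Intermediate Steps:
(1003 - 3160) - 13*1*(-8) = -2157 - 13*(-8) = -2157 + 104 = -2053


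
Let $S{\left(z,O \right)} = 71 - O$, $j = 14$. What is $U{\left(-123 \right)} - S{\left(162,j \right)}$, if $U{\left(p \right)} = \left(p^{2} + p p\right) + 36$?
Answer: $30237$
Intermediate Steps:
$U{\left(p \right)} = 36 + 2 p^{2}$ ($U{\left(p \right)} = \left(p^{2} + p^{2}\right) + 36 = 2 p^{2} + 36 = 36 + 2 p^{2}$)
$U{\left(-123 \right)} - S{\left(162,j \right)} = \left(36 + 2 \left(-123\right)^{2}\right) - \left(71 - 14\right) = \left(36 + 2 \cdot 15129\right) - \left(71 - 14\right) = \left(36 + 30258\right) - 57 = 30294 - 57 = 30237$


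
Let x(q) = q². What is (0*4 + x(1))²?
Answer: 1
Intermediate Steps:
(0*4 + x(1))² = (0*4 + 1²)² = (0 + 1)² = 1² = 1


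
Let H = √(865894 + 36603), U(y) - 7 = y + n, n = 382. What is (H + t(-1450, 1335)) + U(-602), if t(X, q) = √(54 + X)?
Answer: -213 + √902497 + 2*I*√349 ≈ 737.0 + 37.363*I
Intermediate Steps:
U(y) = 389 + y (U(y) = 7 + (y + 382) = 7 + (382 + y) = 389 + y)
H = √902497 ≈ 950.00
(H + t(-1450, 1335)) + U(-602) = (√902497 + √(54 - 1450)) + (389 - 602) = (√902497 + √(-1396)) - 213 = (√902497 + 2*I*√349) - 213 = -213 + √902497 + 2*I*√349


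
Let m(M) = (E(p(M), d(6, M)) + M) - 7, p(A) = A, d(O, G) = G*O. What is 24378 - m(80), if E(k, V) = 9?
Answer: 24296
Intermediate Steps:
m(M) = 2 + M (m(M) = (9 + M) - 7 = 2 + M)
24378 - m(80) = 24378 - (2 + 80) = 24378 - 1*82 = 24378 - 82 = 24296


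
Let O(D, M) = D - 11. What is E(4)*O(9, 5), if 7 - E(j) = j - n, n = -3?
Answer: 0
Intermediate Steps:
E(j) = 4 - j (E(j) = 7 - (j - 1*(-3)) = 7 - (j + 3) = 7 - (3 + j) = 7 + (-3 - j) = 4 - j)
O(D, M) = -11 + D
E(4)*O(9, 5) = (4 - 1*4)*(-11 + 9) = (4 - 4)*(-2) = 0*(-2) = 0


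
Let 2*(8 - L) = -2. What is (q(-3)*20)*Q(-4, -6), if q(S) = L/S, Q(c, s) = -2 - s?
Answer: -240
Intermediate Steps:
L = 9 (L = 8 - 1/2*(-2) = 8 + 1 = 9)
q(S) = 9/S
(q(-3)*20)*Q(-4, -6) = ((9/(-3))*20)*(-2 - 1*(-6)) = ((9*(-1/3))*20)*(-2 + 6) = -3*20*4 = -60*4 = -240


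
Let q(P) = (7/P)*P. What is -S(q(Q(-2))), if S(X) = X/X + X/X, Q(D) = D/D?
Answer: -2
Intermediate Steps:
Q(D) = 1
q(P) = 7
S(X) = 2 (S(X) = 1 + 1 = 2)
-S(q(Q(-2))) = -1*2 = -2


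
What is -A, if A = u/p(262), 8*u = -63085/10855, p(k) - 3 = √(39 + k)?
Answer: -37851/5071456 + 12617*√301/5071456 ≈ 0.035699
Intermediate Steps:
p(k) = 3 + √(39 + k)
u = -12617/17368 (u = (-63085/10855)/8 = (-63085*1/10855)/8 = (⅛)*(-12617/2171) = -12617/17368 ≈ -0.72645)
A = -12617/(17368*(3 + √301)) (A = -12617/(17368*(3 + √(39 + 262))) = -12617/(17368*(3 + √301)) ≈ -0.035699)
-A = -(37851/5071456 - 12617*√301/5071456) = -37851/5071456 + 12617*√301/5071456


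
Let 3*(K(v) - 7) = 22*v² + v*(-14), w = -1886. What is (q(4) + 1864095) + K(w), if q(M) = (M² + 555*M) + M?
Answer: 83879342/3 ≈ 2.7960e+7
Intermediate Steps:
q(M) = M² + 556*M
K(v) = 7 - 14*v/3 + 22*v²/3 (K(v) = 7 + (22*v² + v*(-14))/3 = 7 + (22*v² - 14*v)/3 = 7 + (-14*v + 22*v²)/3 = 7 + (-14*v/3 + 22*v²/3) = 7 - 14*v/3 + 22*v²/3)
(q(4) + 1864095) + K(w) = (4*(556 + 4) + 1864095) + (7 - 14/3*(-1886) + (22/3)*(-1886)²) = (4*560 + 1864095) + (7 + 26404/3 + (22/3)*3556996) = (2240 + 1864095) + (7 + 26404/3 + 78253912/3) = 1866335 + 78280337/3 = 83879342/3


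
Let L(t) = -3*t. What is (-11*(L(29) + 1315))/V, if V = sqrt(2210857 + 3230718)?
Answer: -44*sqrt(217663)/3545 ≈ -5.7907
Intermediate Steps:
V = 5*sqrt(217663) (V = sqrt(5441575) = 5*sqrt(217663) ≈ 2332.7)
(-11*(L(29) + 1315))/V = (-11*(-3*29 + 1315))/((5*sqrt(217663))) = (-11*(-87 + 1315))*(sqrt(217663)/1088315) = (-11*1228)*(sqrt(217663)/1088315) = -44*sqrt(217663)/3545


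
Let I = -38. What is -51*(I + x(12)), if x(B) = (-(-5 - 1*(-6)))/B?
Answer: 7769/4 ≈ 1942.3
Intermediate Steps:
x(B) = -1/B (x(B) = (-(-5 + 6))/B = (-1*1)/B = -1/B)
-51*(I + x(12)) = -51*(-38 - 1/12) = -51*(-457/12) = 7769/4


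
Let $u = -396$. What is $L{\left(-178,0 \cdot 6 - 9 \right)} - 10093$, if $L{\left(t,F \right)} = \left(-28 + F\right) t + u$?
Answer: $-3903$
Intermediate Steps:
$L{\left(t,F \right)} = -396 + t \left(-28 + F\right)$ ($L{\left(t,F \right)} = \left(-28 + F\right) t - 396 = t \left(-28 + F\right) - 396 = -396 + t \left(-28 + F\right)$)
$L{\left(-178,0 \cdot 6 - 9 \right)} - 10093 = \left(-396 - -4984 + \left(0 \cdot 6 - 9\right) \left(-178\right)\right) - 10093 = \left(-396 + 4984 + \left(0 - 9\right) \left(-178\right)\right) - 10093 = \left(-396 + 4984 - -1602\right) - 10093 = \left(-396 + 4984 + 1602\right) - 10093 = 6190 - 10093 = -3903$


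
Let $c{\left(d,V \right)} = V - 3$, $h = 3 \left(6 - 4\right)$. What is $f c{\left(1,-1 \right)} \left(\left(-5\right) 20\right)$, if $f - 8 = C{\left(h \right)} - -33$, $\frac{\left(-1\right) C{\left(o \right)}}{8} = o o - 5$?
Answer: $-82800$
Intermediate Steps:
$h = 6$ ($h = 3 \cdot 2 = 6$)
$c{\left(d,V \right)} = -3 + V$
$C{\left(o \right)} = 40 - 8 o^{2}$ ($C{\left(o \right)} = - 8 \left(o o - 5\right) = - 8 \left(o^{2} - 5\right) = - 8 \left(-5 + o^{2}\right) = 40 - 8 o^{2}$)
$f = -207$ ($f = 8 + \left(\left(40 - 8 \cdot 6^{2}\right) - -33\right) = 8 + \left(\left(40 - 288\right) + 33\right) = 8 + \left(-248 + 33\right) = 8 - 215 = -207$)
$f c{\left(1,-1 \right)} \left(\left(-5\right) 20\right) = - 207 \left(-3 - 1\right) \left(\left(-5\right) 20\right) = \left(-207\right) \left(-4\right) \left(-100\right) = 828 \left(-100\right) = -82800$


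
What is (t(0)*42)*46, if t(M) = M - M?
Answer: 0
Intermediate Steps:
t(M) = 0
(t(0)*42)*46 = (0*42)*46 = 0*46 = 0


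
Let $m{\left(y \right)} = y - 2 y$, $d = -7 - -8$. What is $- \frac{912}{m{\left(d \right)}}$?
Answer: $912$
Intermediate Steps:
$d = 1$ ($d = -7 + 8 = 1$)
$m{\left(y \right)} = - y$
$- \frac{912}{m{\left(d \right)}} = - \frac{912}{\left(-1\right) 1} = - \frac{912}{-1} = \left(-912\right) \left(-1\right) = 912$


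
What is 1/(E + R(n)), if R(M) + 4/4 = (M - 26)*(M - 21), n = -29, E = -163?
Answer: 1/2586 ≈ 0.00038670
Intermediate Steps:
R(M) = -1 + (-26 + M)*(-21 + M) (R(M) = -1 + (M - 26)*(M - 21) = -1 + (-26 + M)*(-21 + M))
1/(E + R(n)) = 1/(-163 + (545 + (-29)² - 47*(-29))) = 1/(-163 + (545 + 841 + 1363)) = 1/(-163 + 2749) = 1/2586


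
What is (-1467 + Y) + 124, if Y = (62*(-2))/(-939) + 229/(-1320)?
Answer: -554890997/413160 ≈ -1343.0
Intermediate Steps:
Y = -17117/413160 (Y = -124*(-1/939) + 229*(-1/1320) = 124/939 - 229/1320 = -17117/413160 ≈ -0.041429)
(-1467 + Y) + 124 = (-1467 - 17117/413160) + 124 = -606122837/413160 + 124 = -554890997/413160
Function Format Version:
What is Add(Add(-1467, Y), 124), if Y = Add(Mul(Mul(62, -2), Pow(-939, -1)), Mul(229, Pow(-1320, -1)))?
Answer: Rational(-554890997, 413160) ≈ -1343.0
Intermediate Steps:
Y = Rational(-17117, 413160) (Y = Add(Mul(-124, Rational(-1, 939)), Mul(229, Rational(-1, 1320))) = Add(Rational(124, 939), Rational(-229, 1320)) = Rational(-17117, 413160) ≈ -0.041429)
Add(Add(-1467, Y), 124) = Add(Add(-1467, Rational(-17117, 413160)), 124) = Add(Rational(-606122837, 413160), 124) = Rational(-554890997, 413160)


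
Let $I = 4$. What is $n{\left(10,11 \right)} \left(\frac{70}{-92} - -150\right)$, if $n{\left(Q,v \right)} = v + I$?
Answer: $\frac{102975}{46} \approx 2238.6$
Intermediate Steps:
$n{\left(Q,v \right)} = 4 + v$ ($n{\left(Q,v \right)} = v + 4 = 4 + v$)
$n{\left(10,11 \right)} \left(\frac{70}{-92} - -150\right) = \left(4 + 11\right) \left(\frac{70}{-92} - -150\right) = 15 \left(70 \left(- \frac{1}{92}\right) + 150\right) = 15 \left(- \frac{35}{46} + 150\right) = 15 \cdot \frac{6865}{46} = \frac{102975}{46}$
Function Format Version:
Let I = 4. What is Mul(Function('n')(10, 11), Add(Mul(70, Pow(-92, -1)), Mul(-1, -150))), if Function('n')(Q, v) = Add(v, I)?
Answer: Rational(102975, 46) ≈ 2238.6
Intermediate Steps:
Function('n')(Q, v) = Add(4, v) (Function('n')(Q, v) = Add(v, 4) = Add(4, v))
Mul(Function('n')(10, 11), Add(Mul(70, Pow(-92, -1)), Mul(-1, -150))) = Mul(Add(4, 11), Add(Mul(70, Pow(-92, -1)), Mul(-1, -150))) = Mul(15, Add(Mul(70, Rational(-1, 92)), 150)) = Mul(15, Add(Rational(-35, 46), 150)) = Mul(15, Rational(6865, 46)) = Rational(102975, 46)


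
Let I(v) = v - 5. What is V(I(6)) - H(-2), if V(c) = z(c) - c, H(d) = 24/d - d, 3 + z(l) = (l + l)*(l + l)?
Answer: 10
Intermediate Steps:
I(v) = -5 + v
z(l) = -3 + 4*l**2 (z(l) = -3 + (l + l)*(l + l) = -3 + (2*l)*(2*l) = -3 + 4*l**2)
H(d) = -d + 24/d
V(c) = -3 - c + 4*c**2 (V(c) = (-3 + 4*c**2) - c = -3 - c + 4*c**2)
V(I(6)) - H(-2) = (-3 - (-5 + 6) + 4*(-5 + 6)**2) - (-1*(-2) + 24/(-2)) = (-3 - 1*1 + 4*1**2) - (2 + 24*(-1/2)) = (-3 - 1 + 4*1) - (2 - 12) = (-3 - 1 + 4) - 1*(-10) = 0 + 10 = 10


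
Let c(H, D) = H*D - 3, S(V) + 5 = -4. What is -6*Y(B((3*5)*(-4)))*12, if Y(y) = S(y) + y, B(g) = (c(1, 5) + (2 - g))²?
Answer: -294264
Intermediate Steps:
S(V) = -9 (S(V) = -5 - 4 = -9)
c(H, D) = -3 + D*H (c(H, D) = D*H - 3 = -3 + D*H)
B(g) = (4 - g)² (B(g) = ((-3 + 5*1) + (2 - g))² = ((-3 + 5) + (2 - g))² = (2 + (2 - g))² = (4 - g)²)
Y(y) = -9 + y
-6*Y(B((3*5)*(-4)))*12 = -6*(-9 + (-4 + (3*5)*(-4))²)*12 = -6*(-9 + (-4 + 15*(-4))²)*12 = -6*(-9 + (-4 - 60)²)*12 = -6*(-9 + (-64)²)*12 = -6*(-9 + 4096)*12 = -6*4087*12 = -24522*12 = -294264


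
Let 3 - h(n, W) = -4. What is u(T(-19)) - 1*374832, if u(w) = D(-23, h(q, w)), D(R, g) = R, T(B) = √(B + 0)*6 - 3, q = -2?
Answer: -374855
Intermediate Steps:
h(n, W) = 7 (h(n, W) = 3 - 1*(-4) = 3 + 4 = 7)
T(B) = -3 + 6*√B (T(B) = √B*6 - 3 = 6*√B - 3 = -3 + 6*√B)
u(w) = -23
u(T(-19)) - 1*374832 = -23 - 1*374832 = -23 - 374832 = -374855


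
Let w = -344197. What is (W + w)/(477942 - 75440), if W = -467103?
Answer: -405650/201251 ≈ -2.0156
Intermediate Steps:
(W + w)/(477942 - 75440) = (-467103 - 344197)/(477942 - 75440) = -811300/402502 = -811300*1/402502 = -405650/201251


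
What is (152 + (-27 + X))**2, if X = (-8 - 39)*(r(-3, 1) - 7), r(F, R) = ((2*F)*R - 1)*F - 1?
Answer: 236196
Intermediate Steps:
r(F, R) = -1 + F*(-1 + 2*F*R) (r(F, R) = (2*F*R - 1)*F - 1 = (-1 + 2*F*R)*F - 1 = F*(-1 + 2*F*R) - 1 = -1 + F*(-1 + 2*F*R))
X = -611 (X = (-8 - 39)*((-1 - 1*(-3) + 2*1*(-3)**2) - 7) = -47*((-1 + 3 + 2*1*9) - 7) = -47*((-1 + 3 + 18) - 7) = -47*(20 - 7) = -47*13 = -611)
(152 + (-27 + X))**2 = (152 + (-27 - 611))**2 = (152 - 638)**2 = (-486)**2 = 236196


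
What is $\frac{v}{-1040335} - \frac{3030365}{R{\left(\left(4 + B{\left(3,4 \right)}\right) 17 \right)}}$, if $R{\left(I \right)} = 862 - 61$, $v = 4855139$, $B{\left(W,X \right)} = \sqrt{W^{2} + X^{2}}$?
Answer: $- \frac{3156483738614}{833308335} \approx -3787.9$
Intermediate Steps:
$R{\left(I \right)} = 801$
$\frac{v}{-1040335} - \frac{3030365}{R{\left(\left(4 + B{\left(3,4 \right)}\right) 17 \right)}} = \frac{4855139}{-1040335} - \frac{3030365}{801} = 4855139 \left(- \frac{1}{1040335}\right) - \frac{3030365}{801} = - \frac{4855139}{1040335} - \frac{3030365}{801} = - \frac{3156483738614}{833308335}$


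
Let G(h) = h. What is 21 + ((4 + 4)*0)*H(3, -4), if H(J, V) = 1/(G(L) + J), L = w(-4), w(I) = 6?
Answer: 21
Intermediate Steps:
L = 6
H(J, V) = 1/(6 + J)
21 + ((4 + 4)*0)*H(3, -4) = 21 + ((4 + 4)*0)/(6 + 3) = 21 + (8*0)/9 = 21 + 0*(⅑) = 21 + 0 = 21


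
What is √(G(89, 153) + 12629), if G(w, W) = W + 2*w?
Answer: 36*√10 ≈ 113.84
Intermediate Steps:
√(G(89, 153) + 12629) = √((153 + 2*89) + 12629) = √((153 + 178) + 12629) = √(331 + 12629) = √12960 = 36*√10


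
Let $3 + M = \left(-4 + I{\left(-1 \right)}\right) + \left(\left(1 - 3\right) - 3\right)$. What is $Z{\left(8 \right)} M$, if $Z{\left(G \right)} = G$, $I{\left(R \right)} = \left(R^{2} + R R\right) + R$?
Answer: $-88$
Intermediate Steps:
$I{\left(R \right)} = R + 2 R^{2}$ ($I{\left(R \right)} = \left(R^{2} + R^{2}\right) + R = 2 R^{2} + R = R + 2 R^{2}$)
$M = -11$ ($M = -3 + \left(\left(-4 - \left(1 + 2 \left(-1\right)\right)\right) + \left(\left(1 - 3\right) - 3\right)\right) = -3 - 8 = -11$)
$Z{\left(8 \right)} M = 8 \left(-11\right) = -88$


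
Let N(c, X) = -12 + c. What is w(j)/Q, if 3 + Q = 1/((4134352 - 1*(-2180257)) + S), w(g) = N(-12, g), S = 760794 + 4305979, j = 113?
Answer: 273153168/34144145 ≈ 8.0000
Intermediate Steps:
S = 5066773
w(g) = -24 (w(g) = -12 - 12 = -24)
Q = -34144145/11381382 (Q = -3 + 1/((4134352 - 1*(-2180257)) + 5066773) = -3 + 1/((4134352 + 2180257) + 5066773) = -3 + 1/(6314609 + 5066773) = -3 + 1/11381382 = -34144145/11381382 ≈ -3.0000)
w(j)/Q = -24/(-34144145/11381382) = -24*(-11381382/34144145) = 273153168/34144145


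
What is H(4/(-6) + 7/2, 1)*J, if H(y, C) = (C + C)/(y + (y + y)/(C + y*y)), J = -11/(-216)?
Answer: 3575/121482 ≈ 0.029428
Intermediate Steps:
J = 11/216 (J = -11*(-1/216) = 11/216 ≈ 0.050926)
H(y, C) = 2*C/(y + 2*y/(C + y²)) (H(y, C) = (2*C)/(y + (2*y)/(C + y²)) = (2*C)/(y + 2*y/(C + y²)) = 2*C/(y + 2*y/(C + y²)))
H(4/(-6) + 7/2, 1)*J = (2*1*(1 + (4/(-6) + 7/2)²)/((4/(-6) + 7/2)*(2 + 1 + (4/(-6) + 7/2)²)))*(11/216) = (2*1*(1 + (4*(-⅙) + 7*(½))²)/((4*(-⅙) + 7*(½))*(2 + 1 + (4*(-⅙) + 7*(½))²)))*(11/216) = (2*1*(1 + (-⅔ + 7/2)²)/((-⅔ + 7/2)*(2 + 1 + (-⅔ + 7/2)²)))*(11/216) = (2*1*(1 + (17/6)²)/((17/6)*(2 + 1 + (17/6)²)))*(11/216) = (2*1*(6/17)*(1 + 289/36)/(2 + 1 + 289/36))*(11/216) = (2*1*(6/17)*(325/36)/(397/36))*(11/216) = (2*1*(6/17)*(36/397)*(325/36))*(11/216) = (3900/6749)*(11/216) = 3575/121482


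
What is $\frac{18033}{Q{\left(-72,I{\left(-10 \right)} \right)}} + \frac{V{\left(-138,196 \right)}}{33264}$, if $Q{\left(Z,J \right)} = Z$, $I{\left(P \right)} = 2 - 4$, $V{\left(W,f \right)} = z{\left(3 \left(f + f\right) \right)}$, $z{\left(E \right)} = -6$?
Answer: $- \frac{694271}{2772} \approx -250.46$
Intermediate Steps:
$V{\left(W,f \right)} = -6$
$I{\left(P \right)} = -2$
$\frac{18033}{Q{\left(-72,I{\left(-10 \right)} \right)}} + \frac{V{\left(-138,196 \right)}}{33264} = \frac{18033}{-72} - \frac{6}{33264} = 18033 \left(- \frac{1}{72}\right) - \frac{1}{5544} = - \frac{6011}{24} - \frac{1}{5544} = - \frac{694271}{2772}$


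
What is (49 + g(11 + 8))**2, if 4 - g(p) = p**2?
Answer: 94864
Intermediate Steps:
g(p) = 4 - p**2
(49 + g(11 + 8))**2 = (49 + (4 - (11 + 8)**2))**2 = (49 + (4 - 1*19**2))**2 = (49 + (4 - 1*361))**2 = (49 + (4 - 361))**2 = (49 - 357)**2 = (-308)**2 = 94864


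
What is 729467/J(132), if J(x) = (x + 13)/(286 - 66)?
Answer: 32096548/29 ≈ 1.1068e+6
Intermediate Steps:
J(x) = 13/220 + x/220 (J(x) = (13 + x)/220 = (13 + x)*(1/220) = 13/220 + x/220)
729467/J(132) = 729467/(13/220 + (1/220)*132) = 729467/(13/220 + ⅗) = 729467/(29/44) = 729467*(44/29) = 32096548/29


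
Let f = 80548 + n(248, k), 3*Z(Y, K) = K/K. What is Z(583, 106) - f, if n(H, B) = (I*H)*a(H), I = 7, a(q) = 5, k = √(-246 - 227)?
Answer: -267683/3 ≈ -89228.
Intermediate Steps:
k = I*√473 (k = √(-473) = I*√473 ≈ 21.749*I)
Z(Y, K) = ⅓ (Z(Y, K) = (K/K)/3 = (⅓)*1 = ⅓)
n(H, B) = 35*H (n(H, B) = (7*H)*5 = 35*H)
f = 89228 (f = 80548 + 35*248 = 80548 + 8680 = 89228)
Z(583, 106) - f = ⅓ - 1*89228 = ⅓ - 89228 = -267683/3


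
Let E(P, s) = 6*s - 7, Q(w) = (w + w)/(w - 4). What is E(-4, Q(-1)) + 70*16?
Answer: 5577/5 ≈ 1115.4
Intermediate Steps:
Q(w) = 2*w/(-4 + w) (Q(w) = (2*w)/(-4 + w) = 2*w/(-4 + w))
E(P, s) = -7 + 6*s
E(-4, Q(-1)) + 70*16 = (-7 + 6*(2*(-1)/(-4 - 1))) + 70*16 = (-7 + 6*(2*(-1)/(-5))) + 1120 = (-7 + 6*(2*(-1)*(-⅕))) + 1120 = (-7 + 6*(⅖)) + 1120 = (-7 + 12/5) + 1120 = -23/5 + 1120 = 5577/5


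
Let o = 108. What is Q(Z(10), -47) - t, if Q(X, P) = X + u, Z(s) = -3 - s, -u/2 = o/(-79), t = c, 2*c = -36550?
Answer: 1442914/79 ≈ 18265.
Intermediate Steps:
c = -18275 (c = (½)*(-36550) = -18275)
t = -18275
u = 216/79 (u = -216/(-79) = -216*(-1)/79 = -2*(-108/79) = 216/79 ≈ 2.7342)
Q(X, P) = 216/79 + X (Q(X, P) = X + 216/79 = 216/79 + X)
Q(Z(10), -47) - t = (216/79 + (-3 - 1*10)) - 1*(-18275) = (216/79 + (-3 - 10)) + 18275 = (216/79 - 13) + 18275 = -811/79 + 18275 = 1442914/79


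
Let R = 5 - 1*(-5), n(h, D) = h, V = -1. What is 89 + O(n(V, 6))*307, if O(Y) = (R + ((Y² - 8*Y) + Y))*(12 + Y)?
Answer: 60875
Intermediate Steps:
R = 10 (R = 5 + 5 = 10)
O(Y) = (12 + Y)*(10 + Y² - 7*Y) (O(Y) = (10 + ((Y² - 8*Y) + Y))*(12 + Y) = (10 + (Y² - 7*Y))*(12 + Y) = (10 + Y² - 7*Y)*(12 + Y) = (12 + Y)*(10 + Y² - 7*Y))
89 + O(n(V, 6))*307 = 89 + (120 + (-1)³ - 74*(-1) + 5*(-1)²)*307 = 89 + (120 - 1 + 74 + 5*1)*307 = 89 + (120 - 1 + 74 + 5)*307 = 89 + 198*307 = 89 + 60786 = 60875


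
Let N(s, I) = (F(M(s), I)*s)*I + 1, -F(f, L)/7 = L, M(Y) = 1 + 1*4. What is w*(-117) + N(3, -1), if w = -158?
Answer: 18466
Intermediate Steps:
M(Y) = 5 (M(Y) = 1 + 4 = 5)
F(f, L) = -7*L
N(s, I) = 1 - 7*s*I**2 (N(s, I) = ((-7*I)*s)*I + 1 = (-7*I*s)*I + 1 = -7*s*I**2 + 1 = 1 - 7*s*I**2)
w*(-117) + N(3, -1) = -158*(-117) + (1 - 7*3*(-1)**2) = 18486 + (1 - 7*3*1) = 18486 + (1 - 21) = 18486 - 20 = 18466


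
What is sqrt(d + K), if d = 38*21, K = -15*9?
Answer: sqrt(663) ≈ 25.749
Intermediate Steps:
K = -135
d = 798
sqrt(d + K) = sqrt(798 - 135) = sqrt(663)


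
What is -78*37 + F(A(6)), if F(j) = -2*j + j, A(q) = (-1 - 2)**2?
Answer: -2895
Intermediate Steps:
A(q) = 9 (A(q) = (-3)**2 = 9)
F(j) = -j
-78*37 + F(A(6)) = -78*37 - 1*9 = -2886 - 9 = -2895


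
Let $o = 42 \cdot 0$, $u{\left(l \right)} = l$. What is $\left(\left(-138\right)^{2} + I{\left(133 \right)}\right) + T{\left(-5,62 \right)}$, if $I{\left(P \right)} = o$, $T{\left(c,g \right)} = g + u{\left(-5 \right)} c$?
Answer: $19131$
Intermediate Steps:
$T{\left(c,g \right)} = g - 5 c$
$o = 0$
$I{\left(P \right)} = 0$
$\left(\left(-138\right)^{2} + I{\left(133 \right)}\right) + T{\left(-5,62 \right)} = \left(\left(-138\right)^{2} + 0\right) + \left(62 - -25\right) = \left(19044 + 0\right) + \left(62 + 25\right) = 19044 + 87 = 19131$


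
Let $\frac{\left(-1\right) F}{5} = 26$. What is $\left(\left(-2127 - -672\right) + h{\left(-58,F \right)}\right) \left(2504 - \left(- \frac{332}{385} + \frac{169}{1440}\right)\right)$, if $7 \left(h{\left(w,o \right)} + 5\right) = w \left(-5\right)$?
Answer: $- \frac{91927346713}{25872} \approx -3.5532 \cdot 10^{6}$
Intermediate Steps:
$F = -130$ ($F = \left(-5\right) 26 = -130$)
$h{\left(w,o \right)} = -5 - \frac{5 w}{7}$ ($h{\left(w,o \right)} = -5 + \frac{w \left(-5\right)}{7} = -5 + \frac{\left(-5\right) w}{7} = -5 - \frac{5 w}{7}$)
$\left(\left(-2127 - -672\right) + h{\left(-58,F \right)}\right) \left(2504 - \left(- \frac{332}{385} + \frac{169}{1440}\right)\right) = \left(\left(-2127 - -672\right) - - \frac{255}{7}\right) \left(2504 - \left(- \frac{332}{385} + \frac{169}{1440}\right)\right) = \left(\left(-2127 + 672\right) + \left(-5 + \frac{290}{7}\right)\right) \left(2504 - - \frac{82603}{110880}\right) = \left(-1455 + \frac{255}{7}\right) \left(2504 + \left(\frac{332}{385} - \frac{169}{1440}\right)\right) = - \frac{9930 \left(2504 + \frac{82603}{110880}\right)}{7} = \left(- \frac{9930}{7}\right) \frac{277726123}{110880} = - \frac{91927346713}{25872}$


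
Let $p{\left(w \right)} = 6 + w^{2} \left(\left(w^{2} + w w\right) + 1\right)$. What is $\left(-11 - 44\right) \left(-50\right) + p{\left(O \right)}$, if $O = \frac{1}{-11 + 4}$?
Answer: $\frac{6617207}{2401} \approx 2756.0$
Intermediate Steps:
$O = - \frac{1}{7}$ ($O = \frac{1}{-7} = - \frac{1}{7} \approx -0.14286$)
$p{\left(w \right)} = 6 + w^{2} \left(1 + 2 w^{2}\right)$ ($p{\left(w \right)} = 6 + w^{2} \left(\left(w^{2} + w^{2}\right) + 1\right) = 6 + w^{2} \left(2 w^{2} + 1\right) = 6 + w^{2} \left(1 + 2 w^{2}\right)$)
$\left(-11 - 44\right) \left(-50\right) + p{\left(O \right)} = \left(-11 - 44\right) \left(-50\right) + \left(6 + \left(- \frac{1}{7}\right)^{2} + 2 \left(- \frac{1}{7}\right)^{4}\right) = \left(-55\right) \left(-50\right) + \left(6 + \frac{1}{49} + 2 \cdot \frac{1}{2401}\right) = 2750 + \left(6 + \frac{1}{49} + \frac{2}{2401}\right) = 2750 + \frac{14457}{2401} = \frac{6617207}{2401}$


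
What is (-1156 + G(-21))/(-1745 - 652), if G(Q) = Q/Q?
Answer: 385/799 ≈ 0.48185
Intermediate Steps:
G(Q) = 1
(-1156 + G(-21))/(-1745 - 652) = (-1156 + 1)/(-1745 - 652) = -1155/(-2397) = -1155*(-1/2397) = 385/799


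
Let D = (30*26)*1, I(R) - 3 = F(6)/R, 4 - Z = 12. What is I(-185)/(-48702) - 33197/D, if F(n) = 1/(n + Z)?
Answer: -2492509064/58564155 ≈ -42.560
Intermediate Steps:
Z = -8 (Z = 4 - 1*12 = 4 - 12 = -8)
F(n) = 1/(-8 + n) (F(n) = 1/(n - 8) = 1/(-8 + n))
I(R) = 3 - 1/(2*R) (I(R) = 3 + 1/((-8 + 6)*R) = 3 + 1/((-2)*R) = 3 - 1/(2*R))
D = 780 (D = 780*1 = 780)
I(-185)/(-48702) - 33197/D = (3 - ½/(-185))/(-48702) - 33197/780 = (3 - ½*(-1/185))*(-1/48702) - 33197*1/780 = (3 + 1/370)*(-1/48702) - 33197/780 = (1111/370)*(-1/48702) - 33197/780 = -1111/18019740 - 33197/780 = -2492509064/58564155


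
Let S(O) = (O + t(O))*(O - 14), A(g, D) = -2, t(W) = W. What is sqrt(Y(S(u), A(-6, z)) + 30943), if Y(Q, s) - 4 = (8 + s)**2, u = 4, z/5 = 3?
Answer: sqrt(30983) ≈ 176.02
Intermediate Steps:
z = 15 (z = 5*3 = 15)
S(O) = 2*O*(-14 + O) (S(O) = (O + O)*(O - 14) = (2*O)*(-14 + O) = 2*O*(-14 + O))
Y(Q, s) = 4 + (8 + s)**2
sqrt(Y(S(u), A(-6, z)) + 30943) = sqrt((4 + (8 - 2)**2) + 30943) = sqrt((4 + 6**2) + 30943) = sqrt((4 + 36) + 30943) = sqrt(40 + 30943) = sqrt(30983)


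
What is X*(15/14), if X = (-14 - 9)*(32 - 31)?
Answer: -345/14 ≈ -24.643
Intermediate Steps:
X = -23 (X = -23*1 = -23)
X*(15/14) = -345/14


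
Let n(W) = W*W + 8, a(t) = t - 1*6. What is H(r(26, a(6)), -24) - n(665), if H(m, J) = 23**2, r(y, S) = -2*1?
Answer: -441704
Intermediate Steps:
a(t) = -6 + t (a(t) = t - 6 = -6 + t)
r(y, S) = -2
n(W) = 8 + W**2 (n(W) = W**2 + 8 = 8 + W**2)
H(m, J) = 529
H(r(26, a(6)), -24) - n(665) = 529 - (8 + 665**2) = 529 - (8 + 442225) = 529 - 1*442233 = 529 - 442233 = -441704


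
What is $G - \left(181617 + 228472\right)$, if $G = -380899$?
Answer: $-790988$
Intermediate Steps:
$G - \left(181617 + 228472\right) = -380899 - \left(181617 + 228472\right) = -380899 - 410089 = -790988$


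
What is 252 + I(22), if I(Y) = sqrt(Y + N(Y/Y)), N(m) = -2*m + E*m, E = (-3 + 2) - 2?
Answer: 252 + sqrt(17) ≈ 256.12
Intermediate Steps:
E = -3 (E = -1 - 2 = -3)
N(m) = -5*m (N(m) = -2*m - 3*m = -5*m)
I(Y) = sqrt(-5 + Y) (I(Y) = sqrt(Y - 5*Y/Y) = sqrt(Y - 5*1) = sqrt(Y - 5) = sqrt(-5 + Y))
252 + I(22) = 252 + sqrt(-5 + 22) = 252 + sqrt(17)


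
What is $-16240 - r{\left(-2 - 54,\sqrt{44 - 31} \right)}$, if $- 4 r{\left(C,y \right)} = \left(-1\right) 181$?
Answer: $- \frac{65141}{4} \approx -16285.0$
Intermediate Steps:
$r{\left(C,y \right)} = \frac{181}{4}$ ($r{\left(C,y \right)} = - \frac{\left(-1\right) 181}{4} = \left(- \frac{1}{4}\right) \left(-181\right) = \frac{181}{4}$)
$-16240 - r{\left(-2 - 54,\sqrt{44 - 31} \right)} = -16240 - \frac{181}{4} = - \frac{65141}{4}$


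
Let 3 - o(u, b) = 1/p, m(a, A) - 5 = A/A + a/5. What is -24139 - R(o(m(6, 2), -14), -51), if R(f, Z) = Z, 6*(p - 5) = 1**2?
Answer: -24088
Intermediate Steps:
p = 31/6 (p = 5 + (1/6)*1**2 = 5 + (1/6)*1 = 5 + 1/6 = 31/6 ≈ 5.1667)
m(a, A) = 6 + a/5 (m(a, A) = 5 + (A/A + a/5) = 5 + (1 + a*(1/5)) = 5 + (1 + a/5) = 6 + a/5)
o(u, b) = 87/31 (o(u, b) = 3 - 1/31/6 = 3 - 1*6/31 = 3 - 6/31 = 87/31)
-24139 - R(o(m(6, 2), -14), -51) = -24139 - 1*(-51) = -24139 + 51 = -24088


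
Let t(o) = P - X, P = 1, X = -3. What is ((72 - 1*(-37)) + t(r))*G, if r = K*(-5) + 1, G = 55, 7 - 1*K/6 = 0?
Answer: 6215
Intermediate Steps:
K = 42 (K = 42 - 6*0 = 42 + 0 = 42)
r = -209 (r = 42*(-5) + 1 = -210 + 1 = -209)
t(o) = 4 (t(o) = 1 - 1*(-3) = 1 + 3 = 4)
((72 - 1*(-37)) + t(r))*G = ((72 - 1*(-37)) + 4)*55 = ((72 + 37) + 4)*55 = (109 + 4)*55 = 113*55 = 6215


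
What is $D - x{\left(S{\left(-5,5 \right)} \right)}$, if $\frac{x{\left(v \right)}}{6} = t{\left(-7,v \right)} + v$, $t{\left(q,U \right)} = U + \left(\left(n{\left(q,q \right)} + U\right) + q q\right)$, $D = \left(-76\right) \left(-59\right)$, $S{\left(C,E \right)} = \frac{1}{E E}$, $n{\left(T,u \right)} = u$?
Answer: $\frac{105782}{25} \approx 4231.3$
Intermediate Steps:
$S{\left(C,E \right)} = \frac{1}{E^{2}}$
$D = 4484$
$t{\left(q,U \right)} = q + q^{2} + 2 U$ ($t{\left(q,U \right)} = U + \left(\left(q + U\right) + q q\right) = U + \left(\left(U + q\right) + q^{2}\right) = U + \left(U + q + q^{2}\right) = q + q^{2} + 2 U$)
$x{\left(v \right)} = 252 + 18 v$ ($x{\left(v \right)} = 6 \left(\left(-7 + \left(-7\right)^{2} + 2 v\right) + v\right) = 6 \left(\left(-7 + 49 + 2 v\right) + v\right) = 6 \left(\left(42 + 2 v\right) + v\right) = 6 \left(42 + 3 v\right) = 252 + 18 v$)
$D - x{\left(S{\left(-5,5 \right)} \right)} = 4484 - \left(252 + \frac{18}{25}\right) = 4484 - \frac{6318}{25} = \frac{105782}{25}$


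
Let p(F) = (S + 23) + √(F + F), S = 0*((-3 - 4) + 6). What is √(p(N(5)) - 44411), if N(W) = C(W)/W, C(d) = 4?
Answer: √(-1109700 + 10*√10)/5 ≈ 210.68*I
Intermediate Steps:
S = 0 (S = 0*(-7 + 6) = 0*(-1) = 0)
N(W) = 4/W
p(F) = 23 + √2*√F (p(F) = (0 + 23) + √(F + F) = 23 + √(2*F) = 23 + √2*√F)
√(p(N(5)) - 44411) = √((23 + √2*√(4/5)) - 44411) = √((23 + √2*√(4*(⅕))) - 44411) = √((23 + √2*√(⅘)) - 44411) = √((23 + √2*(2*√5/5)) - 44411) = √((23 + 2*√10/5) - 44411) = √(-44388 + 2*√10/5)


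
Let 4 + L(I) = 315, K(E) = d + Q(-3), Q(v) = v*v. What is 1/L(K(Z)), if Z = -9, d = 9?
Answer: 1/311 ≈ 0.0032154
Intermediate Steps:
Q(v) = v**2
K(E) = 18 (K(E) = 9 + (-3)**2 = 9 + 9 = 18)
L(I) = 311 (L(I) = -4 + 315 = 311)
1/L(K(Z)) = 1/311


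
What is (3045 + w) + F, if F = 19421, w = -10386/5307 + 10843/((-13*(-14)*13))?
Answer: 13434485677/597922 ≈ 22469.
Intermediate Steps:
w = 1570025/597922 (w = -10386*1/5307 + 10843/((182*13)) = -3462/1769 + 10843/2366 = -3462/1769 + 10843*(1/2366) = -3462/1769 + 1549/338 = 1570025/597922 ≈ 2.6258)
(3045 + w) + F = (3045 + 1570025/597922) + 19421 = 1822242515/597922 + 19421 = 13434485677/597922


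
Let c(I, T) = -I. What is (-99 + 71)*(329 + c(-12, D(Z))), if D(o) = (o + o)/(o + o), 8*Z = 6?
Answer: -9548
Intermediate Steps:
Z = ¾ (Z = (⅛)*6 = ¾ ≈ 0.75000)
D(o) = 1 (D(o) = (2*o)/((2*o)) = (2*o)*(1/(2*o)) = 1)
(-99 + 71)*(329 + c(-12, D(Z))) = (-99 + 71)*(329 - 1*(-12)) = -28*(329 + 12) = -28*341 = -9548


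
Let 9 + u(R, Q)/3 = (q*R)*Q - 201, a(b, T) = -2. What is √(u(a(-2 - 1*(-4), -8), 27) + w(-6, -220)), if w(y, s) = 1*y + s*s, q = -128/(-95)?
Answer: 2*√107275045/95 ≈ 218.05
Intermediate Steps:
q = 128/95 (q = -128*(-1/95) = 128/95 ≈ 1.3474)
u(R, Q) = -630 + 384*Q*R/95 (u(R, Q) = -27 + 3*((128*R/95)*Q - 201) = -27 + 3*(128*Q*R/95 - 201) = -27 + 3*(-201 + 128*Q*R/95) = -27 + (-603 + 384*Q*R/95) = -630 + 384*Q*R/95)
w(y, s) = y + s²
√(u(a(-2 - 1*(-4), -8), 27) + w(-6, -220)) = √((-630 + (384/95)*27*(-2)) + (-6 + (-220)²)) = √((-630 - 20736/95) + (-6 + 48400)) = √(-80586/95 + 48394) = √(4516844/95) = 2*√107275045/95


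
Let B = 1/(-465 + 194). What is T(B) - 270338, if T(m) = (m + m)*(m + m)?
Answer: -19853893054/73441 ≈ -2.7034e+5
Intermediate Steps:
B = -1/271 (B = 1/(-271) = -1/271 ≈ -0.0036900)
T(m) = 4*m² (T(m) = (2*m)*(2*m) = 4*m²)
T(B) - 270338 = 4*(-1/271)² - 270338 = 4*(1/73441) - 270338 = 4/73441 - 270338 = -19853893054/73441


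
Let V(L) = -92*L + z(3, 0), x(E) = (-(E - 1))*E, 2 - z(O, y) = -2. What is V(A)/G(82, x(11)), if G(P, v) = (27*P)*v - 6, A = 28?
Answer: 1286/121773 ≈ 0.010561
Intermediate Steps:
z(O, y) = 4 (z(O, y) = 2 - 1*(-2) = 2 + 2 = 4)
x(E) = E*(1 - E) (x(E) = (-(-1 + E))*E = (1 - E)*E = E*(1 - E))
G(P, v) = -6 + 27*P*v (G(P, v) = 27*P*v - 6 = -6 + 27*P*v)
V(L) = 4 - 92*L (V(L) = -92*L + 4 = 4 - 92*L)
V(A)/G(82, x(11)) = (4 - 92*28)/(-6 + 27*82*(11*(1 - 1*11))) = (4 - 2576)/(-6 + 27*82*(11*(1 - 11))) = -2572/(-6 + 27*82*(11*(-10))) = -2572/(-6 + 27*82*(-110)) = -2572/(-6 - 243540) = -2572/(-243546) = -2572*(-1/243546) = 1286/121773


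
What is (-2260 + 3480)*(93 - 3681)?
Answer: -4377360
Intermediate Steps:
(-2260 + 3480)*(93 - 3681) = 1220*(-3588) = -4377360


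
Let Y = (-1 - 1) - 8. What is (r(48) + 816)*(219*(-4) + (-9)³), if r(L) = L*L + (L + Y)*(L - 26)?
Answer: -6349380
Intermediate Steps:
Y = -10 (Y = -2 - 8 = -10)
r(L) = L² + (-26 + L)*(-10 + L) (r(L) = L*L + (L - 10)*(L - 26) = L² + (-10 + L)*(-26 + L) = L² + (-26 + L)*(-10 + L))
(r(48) + 816)*(219*(-4) + (-9)³) = ((260 - 36*48 + 2*48²) + 816)*(219*(-4) + (-9)³) = ((260 - 1728 + 2*2304) + 816)*(-876 - 729) = ((260 - 1728 + 4608) + 816)*(-1605) = (3140 + 816)*(-1605) = 3956*(-1605) = -6349380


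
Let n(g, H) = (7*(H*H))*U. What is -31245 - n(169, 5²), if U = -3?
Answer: -18120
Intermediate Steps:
n(g, H) = -21*H² (n(g, H) = (7*(H*H))*(-3) = (7*H²)*(-3) = -21*H²)
-31245 - n(169, 5²) = -31245 - (-21)*(5²)² = -31245 - (-21)*25² = -31245 - (-21)*625 = -31245 - 1*(-13125) = -31245 + 13125 = -18120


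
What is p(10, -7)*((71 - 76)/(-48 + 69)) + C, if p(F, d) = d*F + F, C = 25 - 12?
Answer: 191/7 ≈ 27.286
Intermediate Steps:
C = 13
p(F, d) = F + F*d (p(F, d) = F*d + F = F + F*d)
p(10, -7)*((71 - 76)/(-48 + 69)) + C = (10*(1 - 7))*((71 - 76)/(-48 + 69)) + 13 = (10*(-6))*(-5/21) + 13 = -(-300)/21 + 13 = -60*(-5/21) + 13 = 100/7 + 13 = 191/7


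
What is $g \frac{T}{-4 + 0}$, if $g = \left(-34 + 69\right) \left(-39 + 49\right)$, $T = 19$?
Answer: $- \frac{3325}{2} \approx -1662.5$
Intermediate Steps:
$g = 350$ ($g = 35 \cdot 10 = 350$)
$g \frac{T}{-4 + 0} = 350 \frac{1}{-4 + 0} \cdot 19 = 350 \frac{1}{-4} \cdot 19 = 350 \left(\left(- \frac{1}{4}\right) 19\right) = 350 \left(- \frac{19}{4}\right) = - \frac{3325}{2}$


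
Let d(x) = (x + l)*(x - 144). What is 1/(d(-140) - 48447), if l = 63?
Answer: -1/26579 ≈ -3.7624e-5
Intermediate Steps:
d(x) = (-144 + x)*(63 + x) (d(x) = (x + 63)*(x - 144) = (63 + x)*(-144 + x) = (-144 + x)*(63 + x))
1/(d(-140) - 48447) = 1/((-9072 + (-140)**2 - 81*(-140)) - 48447) = 1/((-9072 + 19600 + 11340) - 48447) = 1/(21868 - 48447) = 1/(-26579) = -1/26579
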